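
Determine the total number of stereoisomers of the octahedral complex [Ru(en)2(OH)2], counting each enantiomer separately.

The six octahedral sites form three mutually perpendicular trans pairs.
Each en is bidentate and must span two cis positions.
There are 2 geometric isomers: OH trans; OH cis (chiral).
One of these lacks any improper symmetry element and so occurs as an enantiomeric pair, giving 2 + 1 = 3 stereoisomers in total.

3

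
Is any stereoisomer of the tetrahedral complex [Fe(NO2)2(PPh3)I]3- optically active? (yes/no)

no

All four vertices of a tetrahedron are equivalent and mutually adjacent, so cis/trans isomerism cannot arise.
Only one geometric arrangement is possible.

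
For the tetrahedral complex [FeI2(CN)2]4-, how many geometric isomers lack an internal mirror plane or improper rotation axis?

All four vertices of a tetrahedron are equivalent and mutually adjacent, so cis/trans isomerism cannot arise.
Only one geometric arrangement is possible.

0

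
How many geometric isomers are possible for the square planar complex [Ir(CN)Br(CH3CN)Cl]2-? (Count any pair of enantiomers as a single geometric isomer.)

In a square planar complex each vertex has one trans partner and two cis neighbours.
Systematic placement gives 3 geometric isomers: (Br/CN trans, CH3CN/Cl trans); (Br/Cl trans, CH3CN/CN trans); (Br/CH3CN trans, CN/Cl trans).

3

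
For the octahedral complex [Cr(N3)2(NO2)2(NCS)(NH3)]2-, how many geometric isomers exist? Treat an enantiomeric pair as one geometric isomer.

In an octahedral complex each vertex has one trans partner and four cis neighbours.
Working through the distinct placements yields 6 geometric isomers: N3 trans, NO2 trans; N3 trans, NO2 cis; N3 cis, NO2 trans; N3 cis, NO2 cis (3 arrangements, 2 chiral).

6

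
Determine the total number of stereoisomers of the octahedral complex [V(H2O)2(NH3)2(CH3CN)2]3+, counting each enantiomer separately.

In an octahedral complex each vertex has one trans partner and four cis neighbours.
There are 5 geometric isomers: H2O trans, NH3 trans, CH3CN trans; H2O cis, NH3 cis, CH3CN trans; H2O cis, NH3 trans, CH3CN cis; H2O cis, NH3 cis, CH3CN cis (chiral); H2O trans, NH3 cis, CH3CN cis.
One of these lacks any improper symmetry element and so occurs as an enantiomeric pair, giving 5 + 1 = 6 stereoisomers in total.

6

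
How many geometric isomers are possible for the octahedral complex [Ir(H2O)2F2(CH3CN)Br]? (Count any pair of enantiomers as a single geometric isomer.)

6

In an octahedral complex each vertex has one trans partner and four cis neighbours.
There are 6 geometric isomers: H2O trans, F trans; H2O cis, F cis (3 arrangements, 2 chiral); H2O trans, F cis; H2O cis, F trans.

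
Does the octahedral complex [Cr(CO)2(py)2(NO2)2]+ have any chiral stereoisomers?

yes

An octahedron has six vertices in three trans pairs; every non-trans pair is cis.
Systematic placement gives 5 geometric isomers: CO trans, py trans, NO2 trans; CO trans, py cis, NO2 cis; CO cis, py trans, NO2 cis; CO cis, py cis, NO2 cis (chiral); CO cis, py cis, NO2 trans.
One of these lacks any improper symmetry element and so occurs as an enantiomeric pair, giving 5 + 1 = 6 stereoisomers in total.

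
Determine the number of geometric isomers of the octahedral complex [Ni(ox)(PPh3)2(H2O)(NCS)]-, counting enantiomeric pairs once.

An octahedron has six vertices in three trans pairs; every non-trans pair is cis.
Each ox is bidentate and must span two cis positions.
Working through the distinct placements yields 4 geometric isomers: PPh3 cis (3 arrangements, 2 chiral); PPh3 trans.

4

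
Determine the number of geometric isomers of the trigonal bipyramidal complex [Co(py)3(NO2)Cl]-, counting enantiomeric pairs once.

There are 4 geometric isomers: NO2 axial, Cl axial; NO2 equatorial, Cl axial; NO2 axial, Cl equatorial; NO2 equatorial, Cl equatorial.

4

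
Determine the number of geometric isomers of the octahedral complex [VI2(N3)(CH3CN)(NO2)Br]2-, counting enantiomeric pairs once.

9

In an octahedral complex each vertex has one trans partner and four cis neighbours.
Exhaustive case analysis gives 9 geometric isomers.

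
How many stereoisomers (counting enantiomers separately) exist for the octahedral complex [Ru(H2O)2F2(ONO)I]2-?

8

Systematic placement gives 6 geometric isomers: H2O trans, F trans; H2O cis, F trans; H2O cis, F cis (3 arrangements, 2 chiral); H2O trans, F cis.
Of these, 2 lack any improper symmetry element and so occur as enantiomeric pairs, giving 6 + 2 = 8 stereoisomers in total.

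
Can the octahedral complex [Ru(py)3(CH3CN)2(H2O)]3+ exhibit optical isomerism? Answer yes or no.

no

In an octahedral complex each vertex has one trans partner and four cis neighbours.
Working through the distinct placements yields 3 geometric isomers: py mer, CH3CN trans; py mer, CH3CN cis; py fac, CH3CN cis.
Each arrangement has an internal mirror plane or centre of symmetry, so none is chiral.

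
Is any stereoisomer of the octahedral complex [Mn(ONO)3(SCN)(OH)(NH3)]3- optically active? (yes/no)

An octahedron has six vertices in three trans pairs; every non-trans pair is cis.
The distinct arrangements are (4 in all): ONO mer (3 arrangements); ONO fac (chiral).
One of these lacks any improper symmetry element and so occurs as an enantiomeric pair, giving 4 + 1 = 5 stereoisomers in total.

yes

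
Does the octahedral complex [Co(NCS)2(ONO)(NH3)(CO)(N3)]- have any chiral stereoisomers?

yes

The six octahedral sites form three mutually perpendicular trans pairs.
Exhaustive case analysis gives 9 geometric isomers.
Of these, 6 lack any improper symmetry element and so occur as enantiomeric pairs, giving 9 + 6 = 15 stereoisomers in total.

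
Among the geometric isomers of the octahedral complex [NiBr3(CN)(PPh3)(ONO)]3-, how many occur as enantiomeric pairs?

1

The six octahedral sites form three mutually perpendicular trans pairs.
Working through the distinct placements yields 4 geometric isomers: Br mer (3 arrangements); Br fac (chiral).
One of these lacks any improper symmetry element and so occurs as an enantiomeric pair, giving 4 + 1 = 5 stereoisomers in total.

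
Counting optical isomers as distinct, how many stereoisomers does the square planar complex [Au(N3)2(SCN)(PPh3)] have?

A square has two trans pairs of vertices; adjacent vertices are cis.
There are 2 geometric isomers: N3 cis; N3 trans.
Each arrangement has an internal mirror plane or centre of symmetry, so none is chiral.

2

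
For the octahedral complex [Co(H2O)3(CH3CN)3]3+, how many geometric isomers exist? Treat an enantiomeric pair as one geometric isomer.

2

In an octahedral complex each vertex has one trans partner and four cis neighbours.
The distinct arrangements are (2 in all): H2O mer; H2O fac.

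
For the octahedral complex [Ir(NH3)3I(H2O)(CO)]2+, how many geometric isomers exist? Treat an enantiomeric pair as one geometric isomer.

Working through the distinct placements yields 4 geometric isomers: NH3 mer (3 arrangements); NH3 fac (chiral).

4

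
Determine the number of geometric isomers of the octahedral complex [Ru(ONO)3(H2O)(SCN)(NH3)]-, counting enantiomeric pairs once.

4

An octahedron has six vertices in three trans pairs; every non-trans pair is cis.
There are 4 geometric isomers: ONO mer (3 arrangements); ONO fac (chiral).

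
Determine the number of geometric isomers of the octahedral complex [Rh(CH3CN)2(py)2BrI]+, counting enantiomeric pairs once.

Systematic placement gives 6 geometric isomers: CH3CN cis, py trans; CH3CN cis, py cis (3 arrangements, 2 chiral); CH3CN trans, py trans; CH3CN trans, py cis.

6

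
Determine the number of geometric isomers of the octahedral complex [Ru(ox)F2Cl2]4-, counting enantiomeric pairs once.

3

Each ox is bidentate and must span two cis positions.
There are 3 geometric isomers: F cis, Cl trans; F cis, Cl cis (chiral); F trans, Cl cis.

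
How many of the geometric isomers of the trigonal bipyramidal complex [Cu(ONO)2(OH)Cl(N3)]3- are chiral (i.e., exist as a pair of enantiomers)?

A trigonal bipyramid has two axial and three equatorial sites, which are chemically inequivalent.
Placing the ligands in turn and identifying arrangements related by rotation or reflection leaves 7 distinct geometric isomers.
Of these, 3 lack any improper symmetry element and so occur as enantiomeric pairs, giving 7 + 3 = 10 stereoisomers in total.

3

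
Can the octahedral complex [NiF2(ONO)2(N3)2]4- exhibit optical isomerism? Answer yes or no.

yes

An octahedron has six vertices in three trans pairs; every non-trans pair is cis.
Working through the distinct placements yields 5 geometric isomers: F trans, ONO trans, N3 trans; F trans, ONO cis, N3 cis; F cis, ONO trans, N3 cis; F cis, ONO cis, N3 cis (chiral); F cis, ONO cis, N3 trans.
One of these lacks any improper symmetry element and so occurs as an enantiomeric pair, giving 5 + 1 = 6 stereoisomers in total.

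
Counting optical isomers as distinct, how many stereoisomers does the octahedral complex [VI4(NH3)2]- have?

2

There are 2 geometric isomers: NH3 trans; NH3 cis.
Each arrangement has an internal mirror plane or centre of symmetry, so none is chiral.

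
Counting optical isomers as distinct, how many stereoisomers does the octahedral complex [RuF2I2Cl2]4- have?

6

In an octahedral complex each vertex has one trans partner and four cis neighbours.
There are 5 geometric isomers: F trans, I trans, Cl trans; F cis, I cis, Cl trans; F cis, I trans, Cl cis; F cis, I cis, Cl cis (chiral); F trans, I cis, Cl cis.
One of these lacks any improper symmetry element and so occurs as an enantiomeric pair, giving 5 + 1 = 6 stereoisomers in total.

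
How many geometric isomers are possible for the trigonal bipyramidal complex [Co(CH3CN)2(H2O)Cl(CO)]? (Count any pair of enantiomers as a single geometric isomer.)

7

In a trigonal bipyramid the two axial positions differ from the three equatorial ones.
Placing the ligands in turn and identifying arrangements related by rotation or reflection leaves 7 distinct geometric isomers.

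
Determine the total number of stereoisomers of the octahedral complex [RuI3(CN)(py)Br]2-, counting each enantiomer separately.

5

Working through the distinct placements yields 4 geometric isomers: I mer (3 arrangements); I fac (chiral).
One of these lacks any improper symmetry element and so occurs as an enantiomeric pair, giving 4 + 1 = 5 stereoisomers in total.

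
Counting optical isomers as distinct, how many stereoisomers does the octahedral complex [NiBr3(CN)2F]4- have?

The six octahedral sites form three mutually perpendicular trans pairs.
Working through the distinct placements yields 3 geometric isomers: Br mer, CN cis; Br mer, CN trans; Br fac, CN cis.
Each arrangement has an internal mirror plane or centre of symmetry, so none is chiral.

3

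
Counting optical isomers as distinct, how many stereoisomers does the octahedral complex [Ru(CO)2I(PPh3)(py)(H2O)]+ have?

An octahedron has six vertices in three trans pairs; every non-trans pair is cis.
Exhaustive case analysis gives 9 geometric isomers.
Of these, 6 lack any improper symmetry element and so occur as enantiomeric pairs, giving 9 + 6 = 15 stereoisomers in total.

15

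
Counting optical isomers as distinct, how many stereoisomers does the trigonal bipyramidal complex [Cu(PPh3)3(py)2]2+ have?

3

Working through the distinct placements yields 3 geometric isomers: py both equatorial; py one axial, one equatorial; py both axial.
Each arrangement has an internal mirror plane or centre of symmetry, so none is chiral.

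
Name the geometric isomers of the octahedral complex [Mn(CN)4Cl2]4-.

There are 2 geometric isomers: Cl trans; Cl cis.

cis and trans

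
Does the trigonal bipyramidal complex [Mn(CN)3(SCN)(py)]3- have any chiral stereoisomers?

no

A trigonal bipyramid has two axial and three equatorial sites, which are chemically inequivalent.
Systematic placement gives 4 geometric isomers: SCN equatorial, py equatorial; SCN axial, py equatorial; SCN equatorial, py axial; SCN axial, py axial.
Each arrangement has an internal mirror plane or centre of symmetry, so none is chiral.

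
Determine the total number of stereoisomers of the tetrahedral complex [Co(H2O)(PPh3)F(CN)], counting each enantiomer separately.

Only one geometric arrangement is possible; it has no improper symmetry element, so it exists as a pair of enantiomers (2 stereoisomers).

2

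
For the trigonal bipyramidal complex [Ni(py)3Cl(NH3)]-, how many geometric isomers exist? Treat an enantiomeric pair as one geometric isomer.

4

In a trigonal bipyramid the two axial positions differ from the three equatorial ones.
The distinct arrangements are (4 in all): Cl axial, NH3 axial; Cl axial, NH3 equatorial; Cl equatorial, NH3 axial; Cl equatorial, NH3 equatorial.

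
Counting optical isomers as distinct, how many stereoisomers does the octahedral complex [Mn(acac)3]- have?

2

An octahedron has six vertices in three trans pairs; every non-trans pair is cis.
Each acac is bidentate and must span two cis positions.
Only one geometric arrangement is possible; it has no improper symmetry element, so it exists as a pair of enantiomers (2 stereoisomers).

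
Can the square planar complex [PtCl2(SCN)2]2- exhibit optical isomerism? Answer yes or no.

no

Systematic placement gives 2 geometric isomers: Cl cis; Cl trans.
Each arrangement has an internal mirror plane or centre of symmetry, so none is chiral.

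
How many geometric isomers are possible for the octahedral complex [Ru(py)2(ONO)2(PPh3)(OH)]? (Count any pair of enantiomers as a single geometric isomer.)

In an octahedral complex each vertex has one trans partner and four cis neighbours.
The distinct arrangements are (6 in all): py trans, ONO cis; py cis, ONO cis (3 arrangements, 2 chiral); py trans, ONO trans; py cis, ONO trans.

6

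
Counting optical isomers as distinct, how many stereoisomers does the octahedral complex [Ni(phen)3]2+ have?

2

An octahedron has six vertices in three trans pairs; every non-trans pair is cis.
Each phen is bidentate and must span two cis positions.
Only one geometric arrangement is possible; it has no improper symmetry element, so it exists as a pair of enantiomers (2 stereoisomers).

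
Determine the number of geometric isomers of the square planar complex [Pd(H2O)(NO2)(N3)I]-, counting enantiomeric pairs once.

In a square planar complex each vertex has one trans partner and two cis neighbours.
Systematic placement gives 3 geometric isomers: (H2O/N3 trans, I/NO2 trans); (H2O/NO2 trans, I/N3 trans); (H2O/I trans, N3/NO2 trans).

3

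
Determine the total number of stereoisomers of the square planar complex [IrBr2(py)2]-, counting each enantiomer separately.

2

In a square planar complex each vertex has one trans partner and two cis neighbours.
Working through the distinct placements yields 2 geometric isomers: Br cis; Br trans.
Each arrangement has an internal mirror plane or centre of symmetry, so none is chiral.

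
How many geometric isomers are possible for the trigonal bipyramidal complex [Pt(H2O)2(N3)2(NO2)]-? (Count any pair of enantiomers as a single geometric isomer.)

Placing the ligands in turn and identifying arrangements related by rotation or reflection leaves 5 distinct geometric isomers.

5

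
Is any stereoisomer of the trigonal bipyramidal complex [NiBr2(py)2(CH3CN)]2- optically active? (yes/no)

In a trigonal bipyramid the two axial positions differ from the three equatorial ones.
Exhaustive case analysis gives 5 geometric isomers.
One of these lacks any improper symmetry element and so occurs as an enantiomeric pair, giving 5 + 1 = 6 stereoisomers in total.

yes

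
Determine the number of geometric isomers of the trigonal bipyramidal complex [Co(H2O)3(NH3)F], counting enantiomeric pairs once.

In a trigonal bipyramid the two axial positions differ from the three equatorial ones.
The distinct arrangements are (4 in all): NH3 equatorial, F axial; NH3 axial, F axial; NH3 equatorial, F equatorial; NH3 axial, F equatorial.

4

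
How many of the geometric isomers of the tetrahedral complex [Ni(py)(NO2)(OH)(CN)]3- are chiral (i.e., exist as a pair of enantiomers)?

1

Only one geometric arrangement is possible; it has no improper symmetry element, so it exists as a pair of enantiomers (2 stereoisomers).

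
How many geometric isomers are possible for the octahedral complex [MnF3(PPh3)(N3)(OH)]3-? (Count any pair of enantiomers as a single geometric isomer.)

In an octahedral complex each vertex has one trans partner and four cis neighbours.
The distinct arrangements are (4 in all): F mer (3 arrangements); F fac (chiral).

4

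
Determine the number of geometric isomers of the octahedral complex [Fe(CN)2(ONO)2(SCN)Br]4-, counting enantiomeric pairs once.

In an octahedral complex each vertex has one trans partner and four cis neighbours.
Working through the distinct placements yields 6 geometric isomers: CN cis, ONO cis (3 arrangements, 2 chiral); CN cis, ONO trans; CN trans, ONO cis; CN trans, ONO trans.

6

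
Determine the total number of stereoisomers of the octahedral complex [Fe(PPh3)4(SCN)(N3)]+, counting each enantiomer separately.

2

The distinct arrangements are (2 in all): SCN and N3 mutually cis; SCN and N3 mutually trans.
Each arrangement has an internal mirror plane or centre of symmetry, so none is chiral.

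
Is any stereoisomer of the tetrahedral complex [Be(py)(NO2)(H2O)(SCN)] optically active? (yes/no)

yes

In a tetrahedral complex all four positions are equivalent and every pair of ligands is adjacent — there is no cis/trans distinction.
Only one geometric arrangement is possible; it has no improper symmetry element, so it exists as a pair of enantiomers (2 stereoisomers).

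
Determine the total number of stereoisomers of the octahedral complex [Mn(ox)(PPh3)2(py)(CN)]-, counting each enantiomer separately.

6

Each ox is bidentate and must span two cis positions.
Working through the distinct placements yields 4 geometric isomers: PPh3 cis (3 arrangements, 2 chiral); PPh3 trans.
Of these, 2 lack any improper symmetry element and so occur as enantiomeric pairs, giving 4 + 2 = 6 stereoisomers in total.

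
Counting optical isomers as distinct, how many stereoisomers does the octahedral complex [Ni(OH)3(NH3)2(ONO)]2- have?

The six octahedral sites form three mutually perpendicular trans pairs.
There are 3 geometric isomers: OH mer, NH3 trans; OH fac, NH3 cis; OH mer, NH3 cis.
Each arrangement has an internal mirror plane or centre of symmetry, so none is chiral.

3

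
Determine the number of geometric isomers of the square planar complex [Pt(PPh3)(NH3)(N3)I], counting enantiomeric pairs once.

3

The distinct arrangements are (3 in all): (I/NH3 trans, N3/PPh3 trans); (I/PPh3 trans, N3/NH3 trans); (I/N3 trans, NH3/PPh3 trans).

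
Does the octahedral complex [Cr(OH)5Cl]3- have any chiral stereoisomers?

Only one geometric arrangement is possible.

no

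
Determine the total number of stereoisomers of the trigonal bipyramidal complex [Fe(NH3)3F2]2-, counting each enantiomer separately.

A trigonal bipyramid has two axial and three equatorial sites, which are chemically inequivalent.
Working through the distinct placements yields 3 geometric isomers: F both axial; F one axial, one equatorial; F both equatorial.
Each arrangement has an internal mirror plane or centre of symmetry, so none is chiral.

3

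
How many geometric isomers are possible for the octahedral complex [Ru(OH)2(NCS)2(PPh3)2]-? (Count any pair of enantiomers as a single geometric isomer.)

The six octahedral sites form three mutually perpendicular trans pairs.
The distinct arrangements are (5 in all): OH trans, NCS trans, PPh3 trans; OH cis, NCS trans, PPh3 cis; OH cis, NCS cis, PPh3 trans; OH cis, NCS cis, PPh3 cis (chiral); OH trans, NCS cis, PPh3 cis.

5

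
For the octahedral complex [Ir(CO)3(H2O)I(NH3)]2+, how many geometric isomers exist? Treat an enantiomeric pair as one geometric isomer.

The distinct arrangements are (4 in all): CO mer (3 arrangements); CO fac (chiral).

4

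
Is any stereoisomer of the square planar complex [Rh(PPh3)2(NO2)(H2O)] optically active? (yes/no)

no

A square has two trans pairs of vertices; adjacent vertices are cis.
Systematic placement gives 2 geometric isomers: PPh3 cis; PPh3 trans.
Each arrangement has an internal mirror plane or centre of symmetry, so none is chiral.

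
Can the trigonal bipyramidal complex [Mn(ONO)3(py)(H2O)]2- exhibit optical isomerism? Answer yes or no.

A trigonal bipyramid has two axial and three equatorial sites, which are chemically inequivalent.
Working through the distinct placements yields 4 geometric isomers: py equatorial, H2O axial; py axial, H2O axial; py equatorial, H2O equatorial; py axial, H2O equatorial.
Each arrangement has an internal mirror plane or centre of symmetry, so none is chiral.

no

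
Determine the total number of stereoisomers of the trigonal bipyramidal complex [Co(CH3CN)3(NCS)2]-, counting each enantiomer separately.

In a trigonal bipyramid the two axial positions differ from the three equatorial ones.
The distinct arrangements are (3 in all): NCS both equatorial; NCS one axial, one equatorial; NCS both axial.
Each arrangement has an internal mirror plane or centre of symmetry, so none is chiral.

3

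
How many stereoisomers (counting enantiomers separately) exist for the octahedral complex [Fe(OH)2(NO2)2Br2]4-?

The six octahedral sites form three mutually perpendicular trans pairs.
The distinct arrangements are (5 in all): OH trans, NO2 trans, Br trans; OH cis, NO2 cis, Br trans; OH trans, NO2 cis, Br cis; OH cis, NO2 cis, Br cis (chiral); OH cis, NO2 trans, Br cis.
One of these lacks any improper symmetry element and so occurs as an enantiomeric pair, giving 5 + 1 = 6 stereoisomers in total.

6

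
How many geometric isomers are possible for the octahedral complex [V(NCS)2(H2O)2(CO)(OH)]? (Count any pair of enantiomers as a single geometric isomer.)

6

The six octahedral sites form three mutually perpendicular trans pairs.
The distinct arrangements are (6 in all): NCS cis, H2O cis (3 arrangements, 2 chiral); NCS trans, H2O cis; NCS cis, H2O trans; NCS trans, H2O trans.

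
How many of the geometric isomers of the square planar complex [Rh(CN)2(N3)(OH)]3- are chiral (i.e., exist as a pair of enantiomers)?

0

A square has two trans pairs of vertices; adjacent vertices are cis.
Systematic placement gives 2 geometric isomers: CN cis; CN trans.
Each arrangement has an internal mirror plane or centre of symmetry, so none is chiral.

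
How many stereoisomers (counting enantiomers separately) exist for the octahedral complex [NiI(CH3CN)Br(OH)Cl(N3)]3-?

In an octahedral complex each vertex has one trans partner and four cis neighbours.
Placing the ligands in turn and identifying arrangements related by rotation or reflection leaves 15 distinct geometric isomers.
Of these, 15 lack any improper symmetry element and so occur as enantiomeric pairs, giving 15 + 15 = 30 stereoisomers in total.

30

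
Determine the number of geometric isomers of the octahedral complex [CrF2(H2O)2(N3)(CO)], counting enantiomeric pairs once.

6

Systematic placement gives 6 geometric isomers: F cis, H2O cis (3 arrangements, 2 chiral); F cis, H2O trans; F trans, H2O cis; F trans, H2O trans.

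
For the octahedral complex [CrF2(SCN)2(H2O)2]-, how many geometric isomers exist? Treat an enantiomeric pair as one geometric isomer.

An octahedron has six vertices in three trans pairs; every non-trans pair is cis.
There are 5 geometric isomers: F trans, SCN trans, H2O trans; F trans, SCN cis, H2O cis; F cis, SCN trans, H2O cis; F cis, SCN cis, H2O cis (chiral); F cis, SCN cis, H2O trans.

5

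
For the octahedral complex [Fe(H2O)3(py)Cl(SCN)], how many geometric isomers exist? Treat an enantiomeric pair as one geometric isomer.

The six octahedral sites form three mutually perpendicular trans pairs.
There are 4 geometric isomers: H2O mer (3 arrangements); H2O fac (chiral).

4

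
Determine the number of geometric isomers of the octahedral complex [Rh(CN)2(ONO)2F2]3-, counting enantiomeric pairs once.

5

Systematic placement gives 5 geometric isomers: CN trans, ONO trans, F trans; CN trans, ONO cis, F cis; CN cis, ONO trans, F cis; CN cis, ONO cis, F cis (chiral); CN cis, ONO cis, F trans.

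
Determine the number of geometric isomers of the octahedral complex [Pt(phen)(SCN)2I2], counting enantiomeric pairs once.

Each phen is bidentate and must span two cis positions.
Working through the distinct placements yields 3 geometric isomers: SCN cis, I trans; SCN cis, I cis (chiral); SCN trans, I cis.

3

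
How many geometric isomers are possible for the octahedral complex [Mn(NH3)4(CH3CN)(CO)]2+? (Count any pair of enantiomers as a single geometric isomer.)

2

In an octahedral complex each vertex has one trans partner and four cis neighbours.
Systematic placement gives 2 geometric isomers: CH3CN and CO mutually trans; CH3CN and CO mutually cis.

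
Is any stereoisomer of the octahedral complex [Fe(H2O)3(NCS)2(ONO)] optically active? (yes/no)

no

The six octahedral sites form three mutually perpendicular trans pairs.
Working through the distinct placements yields 3 geometric isomers: H2O mer, NCS cis; H2O mer, NCS trans; H2O fac, NCS cis.
Each arrangement has an internal mirror plane or centre of symmetry, so none is chiral.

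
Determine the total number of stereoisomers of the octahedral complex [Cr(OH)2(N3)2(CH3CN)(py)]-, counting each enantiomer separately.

8

An octahedron has six vertices in three trans pairs; every non-trans pair is cis.
The distinct arrangements are (6 in all): OH cis, N3 cis (3 arrangements, 2 chiral); OH trans, N3 cis; OH cis, N3 trans; OH trans, N3 trans.
Of these, 2 lack any improper symmetry element and so occur as enantiomeric pairs, giving 6 + 2 = 8 stereoisomers in total.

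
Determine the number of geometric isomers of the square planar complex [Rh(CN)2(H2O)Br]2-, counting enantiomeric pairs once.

In a square planar complex each vertex has one trans partner and two cis neighbours.
The distinct arrangements are (2 in all): CN cis; CN trans.

2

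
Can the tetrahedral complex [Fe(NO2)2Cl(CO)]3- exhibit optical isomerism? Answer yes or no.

All four vertices of a tetrahedron are equivalent and mutually adjacent, so cis/trans isomerism cannot arise.
Only one geometric arrangement is possible.

no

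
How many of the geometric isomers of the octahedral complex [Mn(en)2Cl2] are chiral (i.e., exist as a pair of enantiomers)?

An octahedron has six vertices in three trans pairs; every non-trans pair is cis.
Each en is bidentate and must span two cis positions.
Working through the distinct placements yields 2 geometric isomers: Cl trans; Cl cis (chiral).
One of these lacks any improper symmetry element and so occurs as an enantiomeric pair, giving 2 + 1 = 3 stereoisomers in total.

1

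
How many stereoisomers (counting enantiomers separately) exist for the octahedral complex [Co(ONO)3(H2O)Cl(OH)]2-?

The distinct arrangements are (4 in all): ONO mer (3 arrangements); ONO fac (chiral).
One of these lacks any improper symmetry element and so occurs as an enantiomeric pair, giving 4 + 1 = 5 stereoisomers in total.

5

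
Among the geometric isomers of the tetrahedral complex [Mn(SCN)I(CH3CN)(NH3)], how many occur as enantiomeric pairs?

In a tetrahedral complex all four positions are equivalent and every pair of ligands is adjacent — there is no cis/trans distinction.
Only one geometric arrangement is possible; it has no improper symmetry element, so it exists as a pair of enantiomers (2 stereoisomers).

1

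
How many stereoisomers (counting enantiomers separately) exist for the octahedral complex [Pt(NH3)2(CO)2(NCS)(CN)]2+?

Working through the distinct placements yields 6 geometric isomers: NH3 trans, CO cis; NH3 cis, CO cis (3 arrangements, 2 chiral); NH3 trans, CO trans; NH3 cis, CO trans.
Of these, 2 lack any improper symmetry element and so occur as enantiomeric pairs, giving 6 + 2 = 8 stereoisomers in total.

8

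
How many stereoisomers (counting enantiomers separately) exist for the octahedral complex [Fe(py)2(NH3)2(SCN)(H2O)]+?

An octahedron has six vertices in three trans pairs; every non-trans pair is cis.
The distinct arrangements are (6 in all): py trans, NH3 cis; py cis, NH3 cis (3 arrangements, 2 chiral); py trans, NH3 trans; py cis, NH3 trans.
Of these, 2 lack any improper symmetry element and so occur as enantiomeric pairs, giving 6 + 2 = 8 stereoisomers in total.

8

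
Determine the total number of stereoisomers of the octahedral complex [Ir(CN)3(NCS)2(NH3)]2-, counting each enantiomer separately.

3

The six octahedral sites form three mutually perpendicular trans pairs.
Working through the distinct placements yields 3 geometric isomers: CN mer, NCS cis; CN mer, NCS trans; CN fac, NCS cis.
Each arrangement has an internal mirror plane or centre of symmetry, so none is chiral.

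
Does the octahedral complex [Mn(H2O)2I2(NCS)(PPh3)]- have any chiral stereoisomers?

yes

In an octahedral complex each vertex has one trans partner and four cis neighbours.
There are 6 geometric isomers: H2O trans, I trans; H2O trans, I cis; H2O cis, I cis (3 arrangements, 2 chiral); H2O cis, I trans.
Of these, 2 lack any improper symmetry element and so occur as enantiomeric pairs, giving 6 + 2 = 8 stereoisomers in total.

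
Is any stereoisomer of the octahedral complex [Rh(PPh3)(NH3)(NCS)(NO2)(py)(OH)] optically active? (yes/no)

yes

Exhaustive case analysis gives 15 geometric isomers.
Of these, 15 lack any improper symmetry element and so occur as enantiomeric pairs, giving 15 + 15 = 30 stereoisomers in total.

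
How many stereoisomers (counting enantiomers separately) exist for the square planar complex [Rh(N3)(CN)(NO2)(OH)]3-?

A square has two trans pairs of vertices; adjacent vertices are cis.
The distinct arrangements are (3 in all): (CN/NO2 trans, N3/OH trans); (CN/OH trans, N3/NO2 trans); (CN/N3 trans, NO2/OH trans).
Each arrangement has an internal mirror plane or centre of symmetry, so none is chiral.

3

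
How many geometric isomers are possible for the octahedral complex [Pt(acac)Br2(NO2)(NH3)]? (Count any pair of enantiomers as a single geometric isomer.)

Each acac is bidentate and must span two cis positions.
The distinct arrangements are (4 in all): Br trans; Br cis (3 arrangements, 2 chiral).

4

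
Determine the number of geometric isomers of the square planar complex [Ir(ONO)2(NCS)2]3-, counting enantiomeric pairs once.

2

Working through the distinct placements yields 2 geometric isomers: ONO cis; ONO trans.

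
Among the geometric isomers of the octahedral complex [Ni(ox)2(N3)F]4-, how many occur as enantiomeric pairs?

An octahedron has six vertices in three trans pairs; every non-trans pair is cis.
Each ox is bidentate and must span two cis positions.
Working through the distinct placements yields 2 geometric isomers: N3 and F mutually trans; N3 and F mutually cis (chiral).
One of these lacks any improper symmetry element and so occurs as an enantiomeric pair, giving 2 + 1 = 3 stereoisomers in total.

1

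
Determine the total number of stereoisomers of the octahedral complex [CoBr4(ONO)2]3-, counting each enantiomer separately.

The distinct arrangements are (2 in all): ONO trans; ONO cis.
Each arrangement has an internal mirror plane or centre of symmetry, so none is chiral.

2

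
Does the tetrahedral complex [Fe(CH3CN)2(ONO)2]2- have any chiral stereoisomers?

no

All four vertices of a tetrahedron are equivalent and mutually adjacent, so cis/trans isomerism cannot arise.
Only one geometric arrangement is possible.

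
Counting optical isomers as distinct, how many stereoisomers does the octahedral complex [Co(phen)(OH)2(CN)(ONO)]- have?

An octahedron has six vertices in three trans pairs; every non-trans pair is cis.
Each phen is bidentate and must span two cis positions.
Working through the distinct placements yields 4 geometric isomers: OH cis (3 arrangements, 2 chiral); OH trans.
Of these, 2 lack any improper symmetry element and so occur as enantiomeric pairs, giving 4 + 2 = 6 stereoisomers in total.

6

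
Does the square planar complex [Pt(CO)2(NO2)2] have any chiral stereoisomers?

no

Systematic placement gives 2 geometric isomers: CO cis; CO trans.
Each arrangement has an internal mirror plane or centre of symmetry, so none is chiral.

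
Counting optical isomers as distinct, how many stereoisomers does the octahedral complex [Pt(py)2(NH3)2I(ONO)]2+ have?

8

An octahedron has six vertices in three trans pairs; every non-trans pair is cis.
Working through the distinct placements yields 6 geometric isomers: py trans, NH3 cis; py cis, NH3 cis (3 arrangements, 2 chiral); py trans, NH3 trans; py cis, NH3 trans.
Of these, 2 lack any improper symmetry element and so occur as enantiomeric pairs, giving 6 + 2 = 8 stereoisomers in total.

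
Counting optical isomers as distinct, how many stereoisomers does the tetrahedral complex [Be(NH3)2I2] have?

1

In a tetrahedral complex all four positions are equivalent and every pair of ligands is adjacent — there is no cis/trans distinction.
Only one geometric arrangement is possible.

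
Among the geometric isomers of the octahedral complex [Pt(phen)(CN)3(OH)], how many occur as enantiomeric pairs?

Each phen is bidentate and must span two cis positions.
There are 2 geometric isomers: CN mer; CN fac.
Each arrangement has an internal mirror plane or centre of symmetry, so none is chiral.

0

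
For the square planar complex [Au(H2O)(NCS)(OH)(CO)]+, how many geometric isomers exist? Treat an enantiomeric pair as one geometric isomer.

3

In a square planar complex each vertex has one trans partner and two cis neighbours.
There are 3 geometric isomers: (CO/NCS trans, H2O/OH trans); (CO/OH trans, H2O/NCS trans); (CO/H2O trans, NCS/OH trans).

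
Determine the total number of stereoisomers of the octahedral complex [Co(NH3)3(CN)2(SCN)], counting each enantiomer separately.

The six octahedral sites form three mutually perpendicular trans pairs.
Systematic placement gives 3 geometric isomers: NH3 mer, CN trans; NH3 fac, CN cis; NH3 mer, CN cis.
Each arrangement has an internal mirror plane or centre of symmetry, so none is chiral.

3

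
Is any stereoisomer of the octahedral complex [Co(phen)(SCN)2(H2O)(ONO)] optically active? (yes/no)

In an octahedral complex each vertex has one trans partner and four cis neighbours.
Each phen is bidentate and must span two cis positions.
Systematic placement gives 4 geometric isomers: SCN cis (3 arrangements, 2 chiral); SCN trans.
Of these, 2 lack any improper symmetry element and so occur as enantiomeric pairs, giving 4 + 2 = 6 stereoisomers in total.

yes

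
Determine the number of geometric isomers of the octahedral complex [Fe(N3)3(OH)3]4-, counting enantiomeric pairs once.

2

There are 2 geometric isomers: N3 mer; N3 fac.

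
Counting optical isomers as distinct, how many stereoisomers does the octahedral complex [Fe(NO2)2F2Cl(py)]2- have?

An octahedron has six vertices in three trans pairs; every non-trans pair is cis.
Systematic placement gives 6 geometric isomers: NO2 cis, F cis (3 arrangements, 2 chiral); NO2 trans, F cis; NO2 cis, F trans; NO2 trans, F trans.
Of these, 2 lack any improper symmetry element and so occur as enantiomeric pairs, giving 6 + 2 = 8 stereoisomers in total.

8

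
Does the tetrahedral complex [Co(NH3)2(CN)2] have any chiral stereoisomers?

Only one geometric arrangement is possible.

no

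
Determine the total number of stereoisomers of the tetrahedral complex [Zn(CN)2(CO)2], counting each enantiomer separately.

In a tetrahedral complex all four positions are equivalent and every pair of ligands is adjacent — there is no cis/trans distinction.
Only one geometric arrangement is possible.

1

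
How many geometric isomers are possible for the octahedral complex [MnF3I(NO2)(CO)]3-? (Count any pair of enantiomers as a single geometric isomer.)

4

An octahedron has six vertices in three trans pairs; every non-trans pair is cis.
There are 4 geometric isomers: F mer (3 arrangements); F fac (chiral).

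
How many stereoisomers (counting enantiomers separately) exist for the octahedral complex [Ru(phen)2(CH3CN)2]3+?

3

An octahedron has six vertices in three trans pairs; every non-trans pair is cis.
Each phen is bidentate and must span two cis positions.
There are 2 geometric isomers: CH3CN trans; CH3CN cis (chiral).
One of these lacks any improper symmetry element and so occurs as an enantiomeric pair, giving 2 + 1 = 3 stereoisomers in total.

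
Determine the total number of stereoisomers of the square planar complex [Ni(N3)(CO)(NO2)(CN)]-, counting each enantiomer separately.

3

A square has two trans pairs of vertices; adjacent vertices are cis.
Systematic placement gives 3 geometric isomers: (CN/N3 trans, CO/NO2 trans); (CN/NO2 trans, CO/N3 trans); (CN/CO trans, N3/NO2 trans).
Each arrangement has an internal mirror plane or centre of symmetry, so none is chiral.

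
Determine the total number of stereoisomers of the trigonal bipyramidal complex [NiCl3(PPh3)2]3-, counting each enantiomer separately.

3

A trigonal bipyramid has two axial and three equatorial sites, which are chemically inequivalent.
The distinct arrangements are (3 in all): PPh3 both equatorial; PPh3 one axial, one equatorial; PPh3 both axial.
Each arrangement has an internal mirror plane or centre of symmetry, so none is chiral.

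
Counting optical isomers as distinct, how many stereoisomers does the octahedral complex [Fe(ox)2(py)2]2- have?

3

In an octahedral complex each vertex has one trans partner and four cis neighbours.
Each ox is bidentate and must span two cis positions.
There are 2 geometric isomers: py trans; py cis (chiral).
One of these lacks any improper symmetry element and so occurs as an enantiomeric pair, giving 2 + 1 = 3 stereoisomers in total.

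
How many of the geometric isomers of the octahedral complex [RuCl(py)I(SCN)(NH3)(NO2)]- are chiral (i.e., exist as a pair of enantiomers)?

An octahedron has six vertices in three trans pairs; every non-trans pair is cis.
Exhaustive case analysis gives 15 geometric isomers.
Of these, 15 lack any improper symmetry element and so occur as enantiomeric pairs, giving 15 + 15 = 30 stereoisomers in total.

15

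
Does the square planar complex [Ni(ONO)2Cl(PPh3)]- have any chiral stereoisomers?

The distinct arrangements are (2 in all): ONO cis; ONO trans.
Each arrangement has an internal mirror plane or centre of symmetry, so none is chiral.

no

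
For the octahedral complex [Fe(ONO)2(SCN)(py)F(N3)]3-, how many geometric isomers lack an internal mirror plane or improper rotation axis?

6

The six octahedral sites form three mutually perpendicular trans pairs.
Exhaustive case analysis gives 9 geometric isomers.
Of these, 6 lack any improper symmetry element and so occur as enantiomeric pairs, giving 9 + 6 = 15 stereoisomers in total.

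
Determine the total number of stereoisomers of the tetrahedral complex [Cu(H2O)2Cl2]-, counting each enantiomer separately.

1

In a tetrahedral complex all four positions are equivalent and every pair of ligands is adjacent — there is no cis/trans distinction.
Only one geometric arrangement is possible.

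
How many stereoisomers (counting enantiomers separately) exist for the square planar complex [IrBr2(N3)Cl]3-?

2

In a square planar complex each vertex has one trans partner and two cis neighbours.
Systematic placement gives 2 geometric isomers: Br cis; Br trans.
Each arrangement has an internal mirror plane or centre of symmetry, so none is chiral.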